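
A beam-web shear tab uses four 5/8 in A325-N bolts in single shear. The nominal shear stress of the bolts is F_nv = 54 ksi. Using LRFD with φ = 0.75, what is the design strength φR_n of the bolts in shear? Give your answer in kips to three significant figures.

49.7 kips

A_b = π × 0.625² / 4 = 0.3068 in².
R_n = F_nv · A_b · n · n_s = 54 × 0.3068 × 4 × 1 = 66.27 kips.
Design strength φR_n = 0.75 × 66.27 = 49.7 kips.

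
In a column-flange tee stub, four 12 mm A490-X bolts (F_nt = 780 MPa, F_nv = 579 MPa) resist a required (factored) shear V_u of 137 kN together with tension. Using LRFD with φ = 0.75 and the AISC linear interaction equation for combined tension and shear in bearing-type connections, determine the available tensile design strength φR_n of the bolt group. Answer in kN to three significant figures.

A_b = π·12²/4 = 113.1 mm²; f_rv = 137 × 1000 / (4 × 113.1) = 302.8 MPa.
F'_nt = 1.3 F_nt − (F_nt / φF_nv) f_rv = 1.3·780 − (780/(0.75·579))·302.8 = 470 MPa, capped at F_nt → F'_nt = 470 MPa.
R_n = F'_nt · A_b · n = 470 × 113.1 × 4 / 1000 = 212.6 kN.
Design strength φR_n = 0.75 × 212.6 = 159 kN.

159 kN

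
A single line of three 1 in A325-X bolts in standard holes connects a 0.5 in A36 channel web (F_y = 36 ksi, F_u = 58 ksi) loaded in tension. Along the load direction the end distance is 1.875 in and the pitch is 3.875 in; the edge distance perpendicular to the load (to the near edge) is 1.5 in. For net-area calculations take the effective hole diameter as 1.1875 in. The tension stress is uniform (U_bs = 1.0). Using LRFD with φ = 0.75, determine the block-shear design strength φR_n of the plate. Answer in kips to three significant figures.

97.7 kips

Shear plane L_v = 1.875 + 2·3.875 = 9.625 in; A_gv = 9.625 × 0.5 = 4.812 in².
A_nv = (9.625 − 2.5·1.1875) × 0.5 = 3.328 in².
A_nt = (1.5 − 0.5·1.1875) × 0.5 = 0.4531 in².
0.6 F_u A_nv = 115.8 kips; 0.6 F_y A_gv = 103.9 kips → shear yielding governs the shear term.
R_n = 103.9 + 1.0 × 58 × 0.4531 = 130.2 kips.
Design strength φR_n = 0.75 × 130.2 = 97.7 kips.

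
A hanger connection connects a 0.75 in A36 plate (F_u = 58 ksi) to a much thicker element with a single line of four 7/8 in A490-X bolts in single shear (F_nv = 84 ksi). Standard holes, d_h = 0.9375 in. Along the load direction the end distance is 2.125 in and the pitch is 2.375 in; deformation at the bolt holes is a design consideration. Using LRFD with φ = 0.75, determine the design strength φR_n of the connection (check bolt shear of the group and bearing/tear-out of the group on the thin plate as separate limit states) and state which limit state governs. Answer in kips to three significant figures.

Bolt shear: A_b = π·0.875²/4 = 0.6013 in²; R_n = 84 × 0.6013 × 4 × 1 = 202 kips → 0.75 × 202 = 152 kips.
Bearing (1.2 l_c t F_u ≤ 2.4 d t F_u): upper limit = 2.4·0.875·0.75·58 = 91.35 kips.
  Edge l_c = 2.125 − 0.9375/2 = 1.656 → r_n = 86.46 kips; interior l_c = 2.375 − 0.9375 = 1.438 → r_n = 75.04 kips.
  R_n,bearing = 1·86.46 + 3·75.04 = 311.6 kips → 0.75 × 311.6 = 234 kips.
Bolt shear governs: 152 kips.

152 kips (bolt shear governs)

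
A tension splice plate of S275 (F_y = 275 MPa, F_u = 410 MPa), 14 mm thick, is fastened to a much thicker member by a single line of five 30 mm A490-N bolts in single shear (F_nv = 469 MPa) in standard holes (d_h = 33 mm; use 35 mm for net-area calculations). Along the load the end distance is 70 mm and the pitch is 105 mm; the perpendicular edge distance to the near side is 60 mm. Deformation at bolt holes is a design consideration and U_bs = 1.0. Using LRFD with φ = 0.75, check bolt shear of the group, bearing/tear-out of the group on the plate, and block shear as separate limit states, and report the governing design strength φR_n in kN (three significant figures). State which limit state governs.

1030 kN (block shear governs)

Bolt shear: A_b = π·30²/4 = 706.9 mm²; R_n = 469 × 706.9 × 5 × 1 / 1000 = 1658 kN → 0.75 × 1658 = 1240 kN.
Bearing: edge l_c = 53.5, r_n = 368.5 kN; interior l_c = 72, r_n = 413.3 kN; R_n = 368.5 + 4·413.3 = 2022 kN → 1520 kN.
Block shear: A_gv = 6860, A_nv = 4655, A_nt = 595 mm²; R_n = min(0.6F_uA_nv, 0.6F_yA_gv) + U_bs·F_u·A_nt = 1376 kN → 1030 kN.
Block shear governs: 1030 kN.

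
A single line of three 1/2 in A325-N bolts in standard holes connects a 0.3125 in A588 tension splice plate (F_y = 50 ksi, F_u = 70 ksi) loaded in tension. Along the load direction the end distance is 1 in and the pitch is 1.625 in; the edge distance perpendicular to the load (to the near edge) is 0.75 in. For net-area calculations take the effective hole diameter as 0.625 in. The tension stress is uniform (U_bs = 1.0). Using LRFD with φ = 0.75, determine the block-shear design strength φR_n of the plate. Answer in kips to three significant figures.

Shear plane L_v = 1 + 2·1.625 = 4.25 in; A_gv = 4.25 × 0.3125 = 1.328 in².
A_nv = (4.25 − 2.5·0.625) × 0.3125 = 0.8398 in².
A_nt = (0.75 − 0.5·0.625) × 0.3125 = 0.1367 in².
0.6 F_u A_nv = 35.27 kips; 0.6 F_y A_gv = 39.84 kips → shear rupture governs the shear term.
R_n = 35.27 + 1.0 × 70 × 0.1367 = 44.84 kips.
Design strength φR_n = 0.75 × 44.84 = 33.6 kips.

33.6 kips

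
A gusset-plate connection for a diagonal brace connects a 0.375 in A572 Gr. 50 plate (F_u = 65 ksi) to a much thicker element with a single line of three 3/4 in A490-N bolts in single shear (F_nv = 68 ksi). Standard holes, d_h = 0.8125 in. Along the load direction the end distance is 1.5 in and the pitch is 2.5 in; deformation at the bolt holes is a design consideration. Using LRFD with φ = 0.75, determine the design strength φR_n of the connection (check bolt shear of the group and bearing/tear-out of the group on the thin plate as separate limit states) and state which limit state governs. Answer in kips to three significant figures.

Bolt shear: A_b = π·0.75²/4 = 0.4418 in²; R_n = 68 × 0.4418 × 3 × 1 = 90.12 kips → 0.75 × 90.12 = 67.6 kips.
Bearing (1.2 l_c t F_u ≤ 2.4 d t F_u): upper limit = 2.4·0.75·0.375·65 = 43.87 kips.
  Edge l_c = 1.5 − 0.8125/2 = 1.094 → r_n = 31.99 kips; interior l_c = 2.5 − 0.8125 = 1.688 → r_n = 43.87 kips.
  R_n,bearing = 1·31.99 + 2·43.87 = 119.7 kips → 0.75 × 119.7 = 89.8 kips.
Bolt shear governs: 67.6 kips.

67.6 kips (bolt shear governs)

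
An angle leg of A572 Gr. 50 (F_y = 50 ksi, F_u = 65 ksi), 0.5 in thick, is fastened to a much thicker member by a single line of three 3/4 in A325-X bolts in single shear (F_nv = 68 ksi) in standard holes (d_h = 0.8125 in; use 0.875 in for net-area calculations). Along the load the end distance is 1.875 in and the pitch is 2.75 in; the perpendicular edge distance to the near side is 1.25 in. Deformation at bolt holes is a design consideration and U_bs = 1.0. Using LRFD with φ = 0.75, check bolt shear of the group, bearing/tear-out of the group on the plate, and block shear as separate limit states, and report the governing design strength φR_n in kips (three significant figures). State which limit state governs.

Bolt shear: A_b = π·0.75²/4 = 0.4418 in²; R_n = 68 × 0.4418 × 3 × 1 = 90.12 kips → 0.75 × 90.12 = 67.6 kips.
Bearing: edge l_c = 1.469, r_n = 57.28 kips; interior l_c = 1.938, r_n = 58.5 kips; R_n = 57.28 + 2·58.5 = 174.3 kips → 131 kips.
Block shear: A_gv = 3.688, A_nv = 2.594, A_nt = 0.4062 in²; R_n = min(0.6F_uA_nv, 0.6F_yA_gv) + U_bs·F_u·A_nt = 127.6 kips → 95.7 kips.
Bolt shear governs: 67.6 kips.

67.6 kips (bolt shear governs)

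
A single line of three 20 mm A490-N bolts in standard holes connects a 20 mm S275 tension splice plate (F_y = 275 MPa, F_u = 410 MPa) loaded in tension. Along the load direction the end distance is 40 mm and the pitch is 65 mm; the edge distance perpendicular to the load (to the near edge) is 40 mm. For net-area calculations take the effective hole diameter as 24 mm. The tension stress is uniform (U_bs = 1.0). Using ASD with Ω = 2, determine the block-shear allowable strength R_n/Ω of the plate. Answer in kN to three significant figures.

385 kN

Shear plane L_v = 40 + 2·65 = 170 mm; A_gv = 170 × 20 = 3400 mm².
A_nv = (170 − 2.5·24) × 20 = 2200 mm².
A_nt = (40 − 0.5·24) × 20 = 560 mm².
0.6 F_u A_nv = 541.2 kN; 0.6 F_y A_gv = 561 kN → shear rupture governs the shear term.
R_n = 541.2 + 1.0 × 410 × 560 / 1000 = 770.8 kN.
Allowable strength R_n/Ω = 770.8 / 2 = 385 kN.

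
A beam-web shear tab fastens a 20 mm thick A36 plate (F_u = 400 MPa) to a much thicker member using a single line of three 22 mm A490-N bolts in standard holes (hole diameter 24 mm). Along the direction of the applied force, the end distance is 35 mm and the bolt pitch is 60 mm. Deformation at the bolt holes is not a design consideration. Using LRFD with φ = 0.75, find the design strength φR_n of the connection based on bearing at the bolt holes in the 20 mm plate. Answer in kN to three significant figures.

Per bolt r_n = 1.5 l_c t F_u ≤ 3.0 d t F_u; upper limit = 3.0 × 22 × 20 × 400 / 1000 = 528 kN.
Edge bolt: l_c = 35 − 24/2 = 23 mm → 1.5 × 23 × 20 × 400 / 1000 = 276 → r_n = 276 kN.
Interior bolts: l_c = 60 − 24 = 36 mm → 1.5 × 36 × 20 × 400 / 1000 = 432 → r_n = 432 kN.
R_n = 1 × 276 + 2 × 432 = 1140 kN.
Design strength φR_n = 0.75 × 1140 = 855 kN.

855 kN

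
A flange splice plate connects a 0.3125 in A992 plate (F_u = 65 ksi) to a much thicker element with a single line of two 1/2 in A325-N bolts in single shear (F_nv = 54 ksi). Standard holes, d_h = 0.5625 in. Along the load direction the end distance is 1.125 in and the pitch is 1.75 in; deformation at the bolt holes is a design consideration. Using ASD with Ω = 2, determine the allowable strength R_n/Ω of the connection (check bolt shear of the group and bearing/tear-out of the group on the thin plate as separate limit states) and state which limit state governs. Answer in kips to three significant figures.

Bolt shear: A_b = π·0.5²/4 = 0.1963 in²; R_n = 54 × 0.1963 × 2 × 1 = 21.21 kips → 21.21 / 2 = 10.6 kips.
Bearing (1.2 l_c t F_u ≤ 2.4 d t F_u): upper limit = 2.4·0.5·0.3125·65 = 24.38 kips.
  Edge l_c = 1.125 − 0.5625/2 = 0.8438 → r_n = 20.57 kips; interior l_c = 1.75 − 0.5625 = 1.188 → r_n = 24.38 kips.
  R_n,bearing = 1·20.57 + 1·24.38 = 44.94 kips → 44.94 / 2 = 22.5 kips.
Bolt shear governs: 10.6 kips.

10.6 kips (bolt shear governs)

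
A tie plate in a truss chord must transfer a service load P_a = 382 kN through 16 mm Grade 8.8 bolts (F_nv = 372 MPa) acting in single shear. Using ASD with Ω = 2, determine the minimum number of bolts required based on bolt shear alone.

A_b = π·16²/4 = 201.1 mm².
Per-bolt allowable strength R_n/Ω = 372 × 201.1 × 1 / 1000 / 2 = 37.4 kN.
n ≥ 382 / 37.4 = 10.21 → use 11 bolts.

11 bolts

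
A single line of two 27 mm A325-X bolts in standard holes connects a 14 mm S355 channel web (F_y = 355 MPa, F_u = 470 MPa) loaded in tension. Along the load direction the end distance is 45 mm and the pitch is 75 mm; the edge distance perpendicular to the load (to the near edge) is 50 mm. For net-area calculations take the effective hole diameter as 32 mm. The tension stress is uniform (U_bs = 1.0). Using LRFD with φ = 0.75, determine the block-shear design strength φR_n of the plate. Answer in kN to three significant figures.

381 kN

Shear plane L_v = 45 + 1·75 = 120 mm; A_gv = 120 × 14 = 1680 mm².
A_nv = (120 − 1.5·32) × 14 = 1008 mm².
A_nt = (50 − 0.5·32) × 14 = 476 mm².
0.6 F_u A_nv = 284.3 kN; 0.6 F_y A_gv = 357.8 kN → shear rupture governs the shear term.
R_n = 284.3 + 1.0 × 470 × 476 / 1000 = 508 kN.
Design strength φR_n = 0.75 × 508 = 381 kN.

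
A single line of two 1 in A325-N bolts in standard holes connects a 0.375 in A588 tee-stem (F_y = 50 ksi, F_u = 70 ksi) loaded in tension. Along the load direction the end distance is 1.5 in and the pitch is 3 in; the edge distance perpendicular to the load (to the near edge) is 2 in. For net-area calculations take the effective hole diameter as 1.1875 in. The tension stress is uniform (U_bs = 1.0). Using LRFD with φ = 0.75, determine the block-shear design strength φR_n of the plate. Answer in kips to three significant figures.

Shear plane L_v = 1.5 + 1·3 = 4.5 in; A_gv = 4.5 × 0.375 = 1.688 in².
A_nv = (4.5 − 1.5·1.1875) × 0.375 = 1.02 in².
A_nt = (2 − 0.5·1.1875) × 0.375 = 0.5273 in².
0.6 F_u A_nv = 42.82 kips; 0.6 F_y A_gv = 50.62 kips → shear rupture governs the shear term.
R_n = 42.82 + 1.0 × 70 × 0.5273 = 79.73 kips.
Design strength φR_n = 0.75 × 79.73 = 59.8 kips.

59.8 kips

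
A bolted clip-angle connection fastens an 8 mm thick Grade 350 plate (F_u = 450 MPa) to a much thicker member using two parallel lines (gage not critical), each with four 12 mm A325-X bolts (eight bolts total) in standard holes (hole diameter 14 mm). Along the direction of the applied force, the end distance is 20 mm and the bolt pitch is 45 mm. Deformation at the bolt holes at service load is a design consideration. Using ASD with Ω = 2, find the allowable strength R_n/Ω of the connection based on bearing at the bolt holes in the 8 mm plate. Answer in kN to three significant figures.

Per bolt r_n = 1.2 l_c t F_u ≤ 2.4 d t F_u; upper limit = 2.4 × 12 × 8 × 450 / 1000 = 103.7 kN.
Edge bolt: l_c = 20 − 14/2 = 13 mm → 1.2 × 13 × 8 × 450 / 1000 = 56.16 → r_n = 56.16 kN.
Interior bolts: l_c = 45 − 14 = 31 mm → 1.2 × 31 × 8 × 450 / 1000 = 133.9 → r_n = 103.7 kN.
R_n = 2 × 56.16 + 6 × 103.7 = 734.4 kN.
Allowable strength R_n/Ω = 734.4 / 2 = 367 kN.

367 kN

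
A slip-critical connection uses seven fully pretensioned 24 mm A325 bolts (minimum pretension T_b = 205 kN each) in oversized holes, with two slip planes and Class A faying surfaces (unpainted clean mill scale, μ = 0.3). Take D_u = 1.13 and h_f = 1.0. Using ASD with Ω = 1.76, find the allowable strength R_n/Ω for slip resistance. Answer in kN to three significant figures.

553 kN

R_n = μ · D_u · h_f · T_b · n_s · n_b = 0.3 × 1.13 × 1.0 × 205 × 2 × 7 = 972.9 kN.
Allowable strength R_n/Ω = 972.9 / 1.76 = 553 kN.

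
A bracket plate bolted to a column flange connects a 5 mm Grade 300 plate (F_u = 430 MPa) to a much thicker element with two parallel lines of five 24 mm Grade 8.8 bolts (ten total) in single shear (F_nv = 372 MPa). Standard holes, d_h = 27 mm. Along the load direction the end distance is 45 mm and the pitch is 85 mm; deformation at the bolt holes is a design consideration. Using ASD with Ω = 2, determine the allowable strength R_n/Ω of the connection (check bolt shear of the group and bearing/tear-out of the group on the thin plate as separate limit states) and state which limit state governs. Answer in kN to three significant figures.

577 kN (bearing governs)

Bolt shear: A_b = π·24²/4 = 452.4 mm²; R_n = 372 × 452.4 × 10 × 1 / 1000 = 1683 kN → 1683 / 2 = 841 kN.
Bearing (1.2 l_c t F_u ≤ 2.4 d t F_u): upper limit = 2.4·24·5·430 / 1000 = 123.8 kN.
  Edge l_c = 45 − 27/2 = 31.5 → r_n = 81.27 kN; interior l_c = 85 − 27 = 58 → r_n = 123.8 kN.
  R_n,bearing = 2·81.27 + 8·123.8 = 1153 kN → 1153 / 2 = 577 kN.
Bearing governs: 577 kN.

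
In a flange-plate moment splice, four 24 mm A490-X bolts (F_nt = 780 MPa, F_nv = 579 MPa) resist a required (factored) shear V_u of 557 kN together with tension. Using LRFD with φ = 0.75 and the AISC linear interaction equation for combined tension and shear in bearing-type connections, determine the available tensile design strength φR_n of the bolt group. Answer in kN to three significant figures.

A_b = π·24²/4 = 452.4 mm²; f_rv = 557 × 1000 / (4 × 452.4) = 307.8 MPa.
F'_nt = 1.3 F_nt − (F_nt / φF_nv) f_rv = 1.3·780 − (780/(0.75·579))·307.8 = 461.1 MPa, capped at F_nt → F'_nt = 461.1 MPa.
R_n = F'_nt · A_b · n = 461.1 × 452.4 × 4 / 1000 = 834.4 kN.
Design strength φR_n = 0.75 × 834.4 = 626 kN.

626 kN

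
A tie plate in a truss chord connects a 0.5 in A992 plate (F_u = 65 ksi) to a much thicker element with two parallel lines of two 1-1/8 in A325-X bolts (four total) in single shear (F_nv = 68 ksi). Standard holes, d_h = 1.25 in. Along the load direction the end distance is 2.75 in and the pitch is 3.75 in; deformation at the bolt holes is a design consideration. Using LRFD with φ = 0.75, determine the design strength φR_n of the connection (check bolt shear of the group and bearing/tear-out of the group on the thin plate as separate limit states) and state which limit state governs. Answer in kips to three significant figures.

Bolt shear: A_b = π·1.125²/4 = 0.994 in²; R_n = 68 × 0.994 × 4 × 1 = 270.4 kips → 0.75 × 270.4 = 203 kips.
Bearing (1.2 l_c t F_u ≤ 2.4 d t F_u): upper limit = 2.4·1.125·0.5·65 = 87.75 kips.
  Edge l_c = 2.75 − 1.25/2 = 2.125 → r_n = 82.88 kips; interior l_c = 3.75 − 1.25 = 2.5 → r_n = 87.75 kips.
  R_n,bearing = 2·82.88 + 2·87.75 = 341.2 kips → 0.75 × 341.2 = 256 kips.
Bolt shear governs: 203 kips.

203 kips (bolt shear governs)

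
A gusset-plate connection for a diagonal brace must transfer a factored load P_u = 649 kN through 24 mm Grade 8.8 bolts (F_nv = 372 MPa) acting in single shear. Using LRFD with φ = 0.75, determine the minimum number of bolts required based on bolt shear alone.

6 bolts

A_b = π·24²/4 = 452.4 mm².
Per-bolt design strength φR_n = 0.75 × 372 × 452.4 × 1 / 1000 = 126.2 kN.
n ≥ 649 / 126.2 = 5.142 → use 6 bolts.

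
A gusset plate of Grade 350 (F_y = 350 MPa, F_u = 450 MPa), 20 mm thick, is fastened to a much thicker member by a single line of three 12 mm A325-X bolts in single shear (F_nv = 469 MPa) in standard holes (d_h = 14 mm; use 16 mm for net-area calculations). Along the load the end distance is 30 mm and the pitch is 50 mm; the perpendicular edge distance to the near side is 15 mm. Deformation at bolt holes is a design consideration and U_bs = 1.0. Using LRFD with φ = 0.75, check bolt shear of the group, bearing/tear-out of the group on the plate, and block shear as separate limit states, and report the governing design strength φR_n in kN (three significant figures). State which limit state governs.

119 kN (bolt shear governs)

Bolt shear: A_b = π·12²/4 = 113.1 mm²; R_n = 469 × 113.1 × 3 × 1 / 1000 = 159.1 kN → 0.75 × 159.1 = 119 kN.
Bearing: edge l_c = 23, r_n = 248.4 kN; interior l_c = 36, r_n = 259.2 kN; R_n = 248.4 + 2·259.2 = 766.8 kN → 575 kN.
Block shear: A_gv = 2600, A_nv = 1800, A_nt = 140 mm²; R_n = min(0.6F_uA_nv, 0.6F_yA_gv) + U_bs·F_u·A_nt = 549 kN → 412 kN.
Bolt shear governs: 119 kN.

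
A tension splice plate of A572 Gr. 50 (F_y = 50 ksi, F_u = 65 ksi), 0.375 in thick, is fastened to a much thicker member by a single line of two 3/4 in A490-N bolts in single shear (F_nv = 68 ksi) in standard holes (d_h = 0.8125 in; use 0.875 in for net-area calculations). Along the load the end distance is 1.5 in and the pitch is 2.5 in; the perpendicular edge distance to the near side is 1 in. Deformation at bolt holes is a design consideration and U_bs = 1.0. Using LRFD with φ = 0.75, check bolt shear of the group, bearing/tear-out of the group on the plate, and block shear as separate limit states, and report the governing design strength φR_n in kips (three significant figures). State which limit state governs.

39.8 kips (block shear governs)

Bolt shear: A_b = π·0.75²/4 = 0.4418 in²; R_n = 68 × 0.4418 × 2 × 1 = 60.08 kips → 0.75 × 60.08 = 45.1 kips.
Bearing: edge l_c = 1.094, r_n = 31.99 kips; interior l_c = 1.688, r_n = 43.87 kips; R_n = 31.99 + 1·43.87 = 75.87 kips → 56.9 kips.
Block shear: A_gv = 1.5, A_nv = 1.008, A_nt = 0.2109 in²; R_n = min(0.6F_uA_nv, 0.6F_yA_gv) + U_bs·F_u·A_nt = 53.02 kips → 39.8 kips.
Block shear governs: 39.8 kips.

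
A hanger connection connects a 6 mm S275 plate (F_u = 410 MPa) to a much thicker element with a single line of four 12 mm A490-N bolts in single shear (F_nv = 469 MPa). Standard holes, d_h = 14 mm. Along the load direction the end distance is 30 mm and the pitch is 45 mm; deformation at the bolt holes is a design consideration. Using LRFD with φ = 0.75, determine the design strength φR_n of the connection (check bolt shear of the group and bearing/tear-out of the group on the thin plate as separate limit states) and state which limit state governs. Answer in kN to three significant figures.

159 kN (bolt shear governs)

Bolt shear: A_b = π·12²/4 = 113.1 mm²; R_n = 469 × 113.1 × 4 × 1 / 1000 = 212.2 kN → 0.75 × 212.2 = 159 kN.
Bearing (1.2 l_c t F_u ≤ 2.4 d t F_u): upper limit = 2.4·12·6·410 / 1000 = 70.85 kN.
  Edge l_c = 30 − 14/2 = 23 → r_n = 67.9 kN; interior l_c = 45 − 14 = 31 → r_n = 70.85 kN.
  R_n,bearing = 1·67.9 + 3·70.85 = 280.4 kN → 0.75 × 280.4 = 210 kN.
Bolt shear governs: 159 kN.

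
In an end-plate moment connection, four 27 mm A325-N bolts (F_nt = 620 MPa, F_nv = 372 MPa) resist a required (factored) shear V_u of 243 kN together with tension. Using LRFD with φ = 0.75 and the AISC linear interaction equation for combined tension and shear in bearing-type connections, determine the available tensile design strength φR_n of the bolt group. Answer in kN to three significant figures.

979 kN

A_b = π·27²/4 = 572.6 mm²; f_rv = 243 × 1000 / (4 × 572.6) = 106.1 MPa.
F'_nt = 1.3 F_nt − (F_nt / φF_nv) f_rv = 1.3·620 − (620/(0.75·372))·106.1 = 570.2 MPa, capped at F_nt → F'_nt = 570.2 MPa.
R_n = F'_nt · A_b · n = 570.2 × 572.6 × 4 / 1000 = 1306 kN.
Design strength φR_n = 0.75 × 1306 = 979 kN.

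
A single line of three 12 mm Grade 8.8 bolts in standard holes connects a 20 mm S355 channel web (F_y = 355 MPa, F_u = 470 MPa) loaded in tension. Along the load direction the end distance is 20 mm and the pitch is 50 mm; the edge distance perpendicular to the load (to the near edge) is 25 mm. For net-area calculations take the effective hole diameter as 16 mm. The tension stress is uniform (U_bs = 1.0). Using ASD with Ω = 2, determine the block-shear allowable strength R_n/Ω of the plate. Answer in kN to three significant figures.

Shear plane L_v = 20 + 2·50 = 120 mm; A_gv = 120 × 20 = 2400 mm².
A_nv = (120 − 2.5·16) × 20 = 1600 mm².
A_nt = (25 − 0.5·16) × 20 = 340 mm².
0.6 F_u A_nv = 451.2 kN; 0.6 F_y A_gv = 511.2 kN → shear rupture governs the shear term.
R_n = 451.2 + 1.0 × 470 × 340 / 1000 = 611 kN.
Allowable strength R_n/Ω = 611 / 2 = 306 kN.

306 kN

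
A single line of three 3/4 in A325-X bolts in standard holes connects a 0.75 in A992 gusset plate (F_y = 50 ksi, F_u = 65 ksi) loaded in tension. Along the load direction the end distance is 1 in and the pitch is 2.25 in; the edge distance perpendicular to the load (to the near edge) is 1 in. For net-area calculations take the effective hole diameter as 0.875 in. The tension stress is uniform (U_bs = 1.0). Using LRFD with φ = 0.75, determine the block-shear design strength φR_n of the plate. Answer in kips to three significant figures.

93.2 kips

Shear plane L_v = 1 + 2·2.25 = 5.5 in; A_gv = 5.5 × 0.75 = 4.125 in².
A_nv = (5.5 − 2.5·0.875) × 0.75 = 2.484 in².
A_nt = (1 − 0.5·0.875) × 0.75 = 0.4219 in².
0.6 F_u A_nv = 96.89 kips; 0.6 F_y A_gv = 123.8 kips → shear rupture governs the shear term.
R_n = 96.89 + 1.0 × 65 × 0.4219 = 124.3 kips.
Design strength φR_n = 0.75 × 124.3 = 93.2 kips.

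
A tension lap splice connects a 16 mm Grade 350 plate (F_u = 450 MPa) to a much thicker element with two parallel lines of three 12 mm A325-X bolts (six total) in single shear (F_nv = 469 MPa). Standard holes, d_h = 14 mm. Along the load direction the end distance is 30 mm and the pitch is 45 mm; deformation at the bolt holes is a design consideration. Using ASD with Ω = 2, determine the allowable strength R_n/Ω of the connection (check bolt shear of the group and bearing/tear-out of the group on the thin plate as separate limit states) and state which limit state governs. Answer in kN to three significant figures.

Bolt shear: A_b = π·12²/4 = 113.1 mm²; R_n = 469 × 113.1 × 6 × 1 / 1000 = 318.3 kN → 318.3 / 2 = 159 kN.
Bearing (1.2 l_c t F_u ≤ 2.4 d t F_u): upper limit = 2.4·12·16·450 / 1000 = 207.4 kN.
  Edge l_c = 30 − 14/2 = 23 → r_n = 198.7 kN; interior l_c = 45 − 14 = 31 → r_n = 207.4 kN.
  R_n,bearing = 2·198.7 + 4·207.4 = 1227 kN → 1227 / 2 = 613 kN.
Bolt shear governs: 159 kN.

159 kN (bolt shear governs)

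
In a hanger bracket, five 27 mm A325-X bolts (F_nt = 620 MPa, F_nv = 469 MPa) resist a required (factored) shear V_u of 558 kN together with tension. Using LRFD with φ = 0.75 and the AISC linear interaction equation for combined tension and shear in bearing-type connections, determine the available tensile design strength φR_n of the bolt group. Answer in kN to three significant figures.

A_b = π·27²/4 = 572.6 mm²; f_rv = 558 × 1000 / (5 × 572.6) = 194.9 MPa.
F'_nt = 1.3 F_nt − (F_nt / φF_nv) f_rv = 1.3·620 − (620/(0.75·469))·194.9 = 462.4 MPa, capped at F_nt → F'_nt = 462.4 MPa.
R_n = F'_nt · A_b · n = 462.4 × 572.6 × 5 / 1000 = 1324 kN.
Design strength φR_n = 0.75 × 1324 = 993 kN.

993 kN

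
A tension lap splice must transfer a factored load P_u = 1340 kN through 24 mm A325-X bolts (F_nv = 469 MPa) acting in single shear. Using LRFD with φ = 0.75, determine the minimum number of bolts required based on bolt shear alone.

9 bolts

A_b = π·24²/4 = 452.4 mm².
Per-bolt design strength φR_n = 0.75 × 469 × 452.4 × 1 / 1000 = 159.1 kN.
n ≥ 1340 / 159.1 = 8.421 → use 9 bolts.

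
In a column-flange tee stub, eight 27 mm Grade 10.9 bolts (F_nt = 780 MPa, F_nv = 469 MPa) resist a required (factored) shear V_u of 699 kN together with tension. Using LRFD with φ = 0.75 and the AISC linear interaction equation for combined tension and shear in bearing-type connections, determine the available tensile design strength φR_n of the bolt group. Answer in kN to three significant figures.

A_b = π·27²/4 = 572.6 mm²; f_rv = 699 × 1000 / (8 × 572.6) = 152.6 MPa.
F'_nt = 1.3 F_nt − (F_nt / φF_nv) f_rv = 1.3·780 − (780/(0.75·469))·152.6 = 675.6 MPa, capped at F_nt → F'_nt = 675.6 MPa.
R_n = F'_nt · A_b · n = 675.6 × 572.6 × 8 / 1000 = 3095 kN.
Design strength φR_n = 0.75 × 3095 = 2320 kN.

2320 kN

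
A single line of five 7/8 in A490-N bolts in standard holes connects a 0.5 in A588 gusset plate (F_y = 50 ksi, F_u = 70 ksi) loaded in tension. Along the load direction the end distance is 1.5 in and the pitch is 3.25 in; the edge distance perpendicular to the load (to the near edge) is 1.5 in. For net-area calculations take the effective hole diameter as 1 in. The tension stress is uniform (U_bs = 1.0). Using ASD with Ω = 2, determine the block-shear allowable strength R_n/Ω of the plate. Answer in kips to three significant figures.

122 kips

Shear plane L_v = 1.5 + 4·3.25 = 14.5 in; A_gv = 14.5 × 0.5 = 7.25 in².
A_nv = (14.5 − 4.5·1) × 0.5 = 5 in².
A_nt = (1.5 − 0.5·1) × 0.5 = 0.5 in².
0.6 F_u A_nv = 210 kips; 0.6 F_y A_gv = 217.5 kips → shear rupture governs the shear term.
R_n = 210 + 1.0 × 70 × 0.5 = 245 kips.
Allowable strength R_n/Ω = 245 / 2 = 122 kips.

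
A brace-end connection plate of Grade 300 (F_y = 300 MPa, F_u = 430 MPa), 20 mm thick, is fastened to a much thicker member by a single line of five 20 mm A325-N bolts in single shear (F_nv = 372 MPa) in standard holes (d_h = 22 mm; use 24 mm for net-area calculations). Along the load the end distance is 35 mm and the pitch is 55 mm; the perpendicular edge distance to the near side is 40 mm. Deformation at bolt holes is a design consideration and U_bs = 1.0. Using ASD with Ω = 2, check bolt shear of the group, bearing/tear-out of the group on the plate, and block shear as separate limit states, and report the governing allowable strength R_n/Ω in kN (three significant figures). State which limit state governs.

Bolt shear: A_b = π·20²/4 = 314.2 mm²; R_n = 372 × 314.2 × 5 × 1 / 1000 = 584.3 kN → 584.3 / 2 = 292 kN.
Bearing: edge l_c = 24, r_n = 247.7 kN; interior l_c = 33, r_n = 340.6 kN; R_n = 247.7 + 4·340.6 = 1610 kN → 805 kN.
Block shear: A_gv = 5100, A_nv = 2940, A_nt = 560 mm²; R_n = min(0.6F_uA_nv, 0.6F_yA_gv) + U_bs·F_u·A_nt = 999.3 kN → 500 kN.
Bolt shear governs: 292 kN.

292 kN (bolt shear governs)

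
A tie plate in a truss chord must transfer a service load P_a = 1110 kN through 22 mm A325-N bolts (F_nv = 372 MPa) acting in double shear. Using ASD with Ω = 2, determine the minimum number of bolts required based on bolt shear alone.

A_b = π·22²/4 = 380.1 mm².
Per-bolt allowable strength R_n/Ω = 372 × 380.1 × 2 / 1000 / 2 = 141.4 kN.
n ≥ 1110 / 141.4 = 7.85 → use 8 bolts.

8 bolts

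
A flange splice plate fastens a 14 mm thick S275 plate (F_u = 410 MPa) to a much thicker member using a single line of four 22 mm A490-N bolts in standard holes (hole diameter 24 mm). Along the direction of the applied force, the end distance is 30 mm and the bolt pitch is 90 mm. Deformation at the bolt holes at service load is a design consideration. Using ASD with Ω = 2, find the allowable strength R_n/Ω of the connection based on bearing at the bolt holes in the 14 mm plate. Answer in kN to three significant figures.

Per bolt r_n = 1.2 l_c t F_u ≤ 2.4 d t F_u; upper limit = 2.4 × 22 × 14 × 410 / 1000 = 303.1 kN.
Edge bolt: l_c = 30 − 24/2 = 18 mm → 1.2 × 18 × 14 × 410 / 1000 = 124 → r_n = 124 kN.
Interior bolts: l_c = 90 − 24 = 66 mm → 1.2 × 66 × 14 × 410 / 1000 = 454.6 → r_n = 303.1 kN.
R_n = 1 × 124 + 3 × 303.1 = 1033 kN.
Allowable strength R_n/Ω = 1033 / 2 = 517 kN.

517 kN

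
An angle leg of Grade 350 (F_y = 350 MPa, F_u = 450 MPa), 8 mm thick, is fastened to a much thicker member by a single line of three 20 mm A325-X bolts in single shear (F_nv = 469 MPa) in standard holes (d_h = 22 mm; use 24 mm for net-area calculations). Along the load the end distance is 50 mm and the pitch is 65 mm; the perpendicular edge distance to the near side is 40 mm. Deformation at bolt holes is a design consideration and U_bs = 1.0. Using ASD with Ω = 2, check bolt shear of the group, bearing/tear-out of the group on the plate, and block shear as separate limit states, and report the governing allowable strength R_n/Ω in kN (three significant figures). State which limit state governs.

180 kN (block shear governs)

Bolt shear: A_b = π·20²/4 = 314.2 mm²; R_n = 469 × 314.2 × 3 × 1 / 1000 = 442 kN → 442 / 2 = 221 kN.
Bearing: edge l_c = 39, r_n = 168.5 kN; interior l_c = 43, r_n = 172.8 kN; R_n = 168.5 + 2·172.8 = 514.1 kN → 257 kN.
Block shear: A_gv = 1440, A_nv = 960, A_nt = 224 mm²; R_n = min(0.6F_uA_nv, 0.6F_yA_gv) + U_bs·F_u·A_nt = 360 kN → 180 kN.
Block shear governs: 180 kN.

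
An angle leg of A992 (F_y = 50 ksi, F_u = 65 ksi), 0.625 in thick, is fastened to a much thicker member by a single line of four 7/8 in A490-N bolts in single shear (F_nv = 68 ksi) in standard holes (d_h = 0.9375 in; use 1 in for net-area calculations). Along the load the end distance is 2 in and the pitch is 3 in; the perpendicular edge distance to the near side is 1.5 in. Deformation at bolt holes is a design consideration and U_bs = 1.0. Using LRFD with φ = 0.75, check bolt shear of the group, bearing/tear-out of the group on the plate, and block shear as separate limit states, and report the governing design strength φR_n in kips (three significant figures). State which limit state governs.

123 kips (bolt shear governs)

Bolt shear: A_b = π·0.875²/4 = 0.6013 in²; R_n = 68 × 0.6013 × 4 × 1 = 163.6 kips → 0.75 × 163.6 = 123 kips.
Bearing: edge l_c = 1.531, r_n = 74.65 kips; interior l_c = 2.062, r_n = 85.31 kips; R_n = 74.65 + 3·85.31 = 330.6 kips → 248 kips.
Block shear: A_gv = 6.875, A_nv = 4.688, A_nt = 0.625 in²; R_n = min(0.6F_uA_nv, 0.6F_yA_gv) + U_bs·F_u·A_nt = 223.4 kips → 168 kips.
Bolt shear governs: 123 kips.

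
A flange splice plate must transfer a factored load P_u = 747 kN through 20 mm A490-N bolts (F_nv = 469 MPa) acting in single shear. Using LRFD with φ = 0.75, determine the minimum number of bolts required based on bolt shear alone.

7 bolts

A_b = π·20²/4 = 314.2 mm².
Per-bolt design strength φR_n = 0.75 × 469 × 314.2 × 1 / 1000 = 110.5 kN.
n ≥ 747 / 110.5 = 6.76 → use 7 bolts.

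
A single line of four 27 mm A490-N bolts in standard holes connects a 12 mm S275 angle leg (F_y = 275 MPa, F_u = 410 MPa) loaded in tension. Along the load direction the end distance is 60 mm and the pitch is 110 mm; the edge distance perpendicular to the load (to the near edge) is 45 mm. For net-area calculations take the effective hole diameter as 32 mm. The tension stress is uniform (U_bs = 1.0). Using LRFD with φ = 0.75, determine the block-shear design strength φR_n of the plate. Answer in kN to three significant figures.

Shear plane L_v = 60 + 3·110 = 390 mm; A_gv = 390 × 12 = 4680 mm².
A_nv = (390 − 3.5·32) × 12 = 3336 mm².
A_nt = (45 − 0.5·32) × 12 = 348 mm².
0.6 F_u A_nv = 820.7 kN; 0.6 F_y A_gv = 772.2 kN → shear yielding governs the shear term.
R_n = 772.2 + 1.0 × 410 × 348 / 1000 = 914.9 kN.
Design strength φR_n = 0.75 × 914.9 = 686 kN.

686 kN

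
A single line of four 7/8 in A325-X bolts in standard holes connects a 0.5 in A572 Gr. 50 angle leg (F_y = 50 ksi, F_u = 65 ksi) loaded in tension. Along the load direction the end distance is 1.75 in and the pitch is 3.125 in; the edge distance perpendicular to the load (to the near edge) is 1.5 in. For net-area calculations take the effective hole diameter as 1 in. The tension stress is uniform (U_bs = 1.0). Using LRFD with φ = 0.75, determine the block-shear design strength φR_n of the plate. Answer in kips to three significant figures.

136 kips

Shear plane L_v = 1.75 + 3·3.125 = 11.12 in; A_gv = 11.12 × 0.5 = 5.562 in².
A_nv = (11.12 − 3.5·1) × 0.5 = 3.812 in².
A_nt = (1.5 − 0.5·1) × 0.5 = 0.5 in².
0.6 F_u A_nv = 148.7 kips; 0.6 F_y A_gv = 166.9 kips → shear rupture governs the shear term.
R_n = 148.7 + 1.0 × 65 × 0.5 = 181.2 kips.
Design strength φR_n = 0.75 × 181.2 = 136 kips.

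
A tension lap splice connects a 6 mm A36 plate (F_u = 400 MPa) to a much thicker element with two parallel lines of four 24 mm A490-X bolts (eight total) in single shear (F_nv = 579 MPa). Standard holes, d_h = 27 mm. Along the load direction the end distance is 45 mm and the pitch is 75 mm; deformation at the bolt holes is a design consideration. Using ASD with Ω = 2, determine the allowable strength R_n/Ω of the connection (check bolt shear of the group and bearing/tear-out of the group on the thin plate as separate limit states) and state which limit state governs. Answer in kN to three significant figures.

505 kN (bearing governs)

Bolt shear: A_b = π·24²/4 = 452.4 mm²; R_n = 579 × 452.4 × 8 × 1 / 1000 = 2095 kN → 2095 / 2 = 1050 kN.
Bearing (1.2 l_c t F_u ≤ 2.4 d t F_u): upper limit = 2.4·24·6·400 / 1000 = 138.2 kN.
  Edge l_c = 45 − 27/2 = 31.5 → r_n = 90.72 kN; interior l_c = 75 − 27 = 48 → r_n = 138.2 kN.
  R_n,bearing = 2·90.72 + 6·138.2 = 1011 kN → 1011 / 2 = 505 kN.
Bearing governs: 505 kN.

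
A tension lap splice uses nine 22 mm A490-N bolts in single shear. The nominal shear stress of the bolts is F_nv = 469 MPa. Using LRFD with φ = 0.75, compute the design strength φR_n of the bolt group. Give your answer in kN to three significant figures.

1200 kN

A_b = π × 22² / 4 = 380.1 mm².
R_n = F_nv · A_b · n · n_s = 469 × 380.1 × 9 × 1 / 1000 = 1605 kN.
Design strength φR_n = 0.75 × 1605 = 1200 kN.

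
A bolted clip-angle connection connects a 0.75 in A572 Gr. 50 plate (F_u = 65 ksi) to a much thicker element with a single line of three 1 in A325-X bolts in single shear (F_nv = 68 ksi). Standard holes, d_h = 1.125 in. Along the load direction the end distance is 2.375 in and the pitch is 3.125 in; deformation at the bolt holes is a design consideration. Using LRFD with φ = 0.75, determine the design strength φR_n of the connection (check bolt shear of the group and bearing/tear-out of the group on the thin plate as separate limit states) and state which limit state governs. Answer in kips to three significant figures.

120 kips (bolt shear governs)

Bolt shear: A_b = π·1²/4 = 0.7854 in²; R_n = 68 × 0.7854 × 3 × 1 = 160.2 kips → 0.75 × 160.2 = 120 kips.
Bearing (1.2 l_c t F_u ≤ 2.4 d t F_u): upper limit = 2.4·1·0.75·65 = 117 kips.
  Edge l_c = 2.375 − 1.125/2 = 1.812 → r_n = 106 kips; interior l_c = 3.125 − 1.125 = 2 → r_n = 117 kips.
  R_n,bearing = 1·106 + 2·117 = 340 kips → 0.75 × 340 = 255 kips.
Bolt shear governs: 120 kips.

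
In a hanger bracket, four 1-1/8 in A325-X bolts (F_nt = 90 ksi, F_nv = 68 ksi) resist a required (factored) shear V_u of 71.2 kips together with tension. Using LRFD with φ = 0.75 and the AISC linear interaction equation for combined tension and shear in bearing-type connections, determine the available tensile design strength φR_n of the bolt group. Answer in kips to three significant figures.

255 kips

A_b = π·1.125²/4 = 0.994 in²; f_rv = 71.2 / (4 × 0.994) = 17.91 ksi.
F'_nt = 1.3 F_nt − (F_nt / φF_nv) f_rv = 1.3·90 − (90/(0.75·68))·17.91 = 85.4 ksi, capped at F_nt → F'_nt = 85.4 ksi.
R_n = F'_nt · A_b · n = 85.4 × 0.994 × 4 = 339.6 kips.
Design strength φR_n = 0.75 × 339.6 = 255 kips.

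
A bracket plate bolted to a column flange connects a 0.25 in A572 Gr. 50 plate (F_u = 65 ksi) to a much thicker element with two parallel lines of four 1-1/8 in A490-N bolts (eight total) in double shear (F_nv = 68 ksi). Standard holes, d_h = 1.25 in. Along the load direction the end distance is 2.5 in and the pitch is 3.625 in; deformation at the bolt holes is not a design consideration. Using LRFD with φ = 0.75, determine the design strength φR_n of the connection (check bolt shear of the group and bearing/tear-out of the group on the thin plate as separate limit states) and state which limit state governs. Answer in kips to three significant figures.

Bolt shear: A_b = π·1.125²/4 = 0.994 in²; R_n = 68 × 0.994 × 8 × 2 = 1081 kips → 0.75 × 1081 = 811 kips.
Bearing (1.5 l_c t F_u ≤ 3.0 d t F_u): upper limit = 3.0·1.125·0.25·65 = 54.84 kips.
  Edge l_c = 2.5 − 1.25/2 = 1.875 → r_n = 45.7 kips; interior l_c = 3.625 − 1.25 = 2.375 → r_n = 54.84 kips.
  R_n,bearing = 2·45.7 + 6·54.84 = 420.5 kips → 0.75 × 420.5 = 315 kips.
Bearing governs: 315 kips.

315 kips (bearing governs)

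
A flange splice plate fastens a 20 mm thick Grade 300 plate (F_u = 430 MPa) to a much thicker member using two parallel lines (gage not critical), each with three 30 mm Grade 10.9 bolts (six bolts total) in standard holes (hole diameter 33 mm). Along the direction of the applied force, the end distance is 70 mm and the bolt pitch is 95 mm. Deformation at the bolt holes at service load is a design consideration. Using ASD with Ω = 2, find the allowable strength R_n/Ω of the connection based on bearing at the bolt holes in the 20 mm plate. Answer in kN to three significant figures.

Per bolt r_n = 1.2 l_c t F_u ≤ 2.4 d t F_u; upper limit = 2.4 × 30 × 20 × 430 / 1000 = 619.2 kN.
Edge bolt: l_c = 70 − 33/2 = 53.5 mm → 1.2 × 53.5 × 20 × 430 / 1000 = 552.1 → r_n = 552.1 kN.
Interior bolts: l_c = 95 − 33 = 62 mm → 1.2 × 62 × 20 × 430 / 1000 = 639.8 → r_n = 619.2 kN.
R_n = 2 × 552.1 + 4 × 619.2 = 3581 kN.
Allowable strength R_n/Ω = 3581 / 2 = 1790 kN.

1790 kN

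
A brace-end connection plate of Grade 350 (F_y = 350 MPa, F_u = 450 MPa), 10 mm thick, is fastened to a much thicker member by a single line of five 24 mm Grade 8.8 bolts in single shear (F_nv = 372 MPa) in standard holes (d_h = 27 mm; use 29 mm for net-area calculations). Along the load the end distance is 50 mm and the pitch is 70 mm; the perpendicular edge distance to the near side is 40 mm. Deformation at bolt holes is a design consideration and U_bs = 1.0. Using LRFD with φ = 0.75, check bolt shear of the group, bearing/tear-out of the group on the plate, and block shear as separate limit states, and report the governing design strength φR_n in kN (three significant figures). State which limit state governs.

Bolt shear: A_b = π·24²/4 = 452.4 mm²; R_n = 372 × 452.4 × 5 × 1 / 1000 = 841.4 kN → 0.75 × 841.4 = 631 kN.
Bearing: edge l_c = 36.5, r_n = 197.1 kN; interior l_c = 43, r_n = 232.2 kN; R_n = 197.1 + 4·232.2 = 1126 kN → 844 kN.
Block shear: A_gv = 3300, A_nv = 1995, A_nt = 255 mm²; R_n = min(0.6F_uA_nv, 0.6F_yA_gv) + U_bs·F_u·A_nt = 653.4 kN → 490 kN.
Block shear governs: 490 kN.

490 kN (block shear governs)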